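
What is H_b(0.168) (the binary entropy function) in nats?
0.4527 nats

The binary entropy function is:
H(p) = -p log(p) - (1-p) log(1-p)

H(0.168) = -0.168 × log_e(0.168) - 0.832 × log_e(0.832)
H(0.168) = 0.4527 nats

Note: Binary entropy is maximized at p=0.5 (H=1 bit) and minimized at p=0 or p=1 (H=0).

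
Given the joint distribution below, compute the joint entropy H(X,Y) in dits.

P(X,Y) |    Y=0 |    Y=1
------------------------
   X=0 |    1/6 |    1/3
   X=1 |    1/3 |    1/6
0.5775 dits

Joint entropy is H(X,Y) = -Σ_{x,y} p(x,y) log p(x,y).

Summing over all non-zero entries:
H(X,Y) = -[1/6·log_10(1/6) + 1/3·log_10(1/3) + 1/3·log_10(1/3) + 1/6·log_10(1/6)]
H(X,Y) = 0.5775 dits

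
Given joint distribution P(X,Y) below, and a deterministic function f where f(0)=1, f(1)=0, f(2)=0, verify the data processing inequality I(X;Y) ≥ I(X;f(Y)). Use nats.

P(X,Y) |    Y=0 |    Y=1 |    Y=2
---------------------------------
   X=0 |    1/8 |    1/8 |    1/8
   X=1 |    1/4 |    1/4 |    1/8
I(X;Y) = 0.0109, I(X;f(Y)) = 0.0022, inequality holds: 0.0109 ≥ 0.0022

Data Processing Inequality: For any Markov chain X → Y → Z, we have I(X;Y) ≥ I(X;Z).

Here Z = f(Y) is a deterministic function of Y, forming X → Y → Z.

Original I(X;Y) = 0.0109 nats

After applying f:
P(X,Z) where Z=f(Y):
- P(X,Z=0) = P(X,Y=1) + P(X,Y=2)
- P(X,Z=1) = P(X,Y=0)

I(X;Z) = I(X;f(Y)) = 0.0022 nats

Verification: 0.0109 ≥ 0.0022 ✓

Information cannot be created by processing; the function f can only lose information about X.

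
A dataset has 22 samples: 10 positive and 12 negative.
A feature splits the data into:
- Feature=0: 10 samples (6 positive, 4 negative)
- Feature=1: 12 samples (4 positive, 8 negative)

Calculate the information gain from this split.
0.0518 bits

Information Gain = H(Y) - H(Y|Feature)

Before split:
P(positive) = 10/22 = 0.4545
H(Y) = 0.9940 bits

After split:
Feature=0: H = 0.9710 bits (weight = 10/22)
Feature=1: H = 0.9183 bits (weight = 12/22)
H(Y|Feature) = (10/22)×0.9710 + (12/22)×0.9183 = 0.9422 bits

Information Gain = 0.9940 - 0.9422 = 0.0518 bits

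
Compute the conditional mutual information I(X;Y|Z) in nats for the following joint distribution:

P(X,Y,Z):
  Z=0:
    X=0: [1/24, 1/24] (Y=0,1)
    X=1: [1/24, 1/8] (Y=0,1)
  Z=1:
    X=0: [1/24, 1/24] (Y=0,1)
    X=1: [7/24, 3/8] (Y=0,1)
0.0082 nats

Conditional mutual information: I(X;Y|Z) = H(X|Z) + H(Y|Z) - H(X,Y|Z)

H(Z) = 0.5623
H(X,Z) = 0.9831 → H(X|Z) = 0.4208
H(Y,Z) = 1.2367 → H(Y|Z) = 0.6743
H(X,Y,Z) = 1.6492 → H(X,Y|Z) = 1.0869

I(X;Y|Z) = 0.4208 + 0.6743 - 1.0869 = 0.0082 nats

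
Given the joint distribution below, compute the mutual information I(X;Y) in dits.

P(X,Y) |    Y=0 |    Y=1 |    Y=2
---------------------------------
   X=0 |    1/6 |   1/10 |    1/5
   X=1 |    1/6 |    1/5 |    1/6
0.0071 dits

Mutual information: I(X;Y) = H(X) + H(Y) - H(X,Y)

Marginals:
P(X) = (7/15, 8/15), H(X) = 0.3001 dits
P(Y) = (1/3, 3/10, 11/30), H(Y) = 0.4757 dits

Joint entropy: H(X,Y) = 0.7687 dits

I(X;Y) = 0.3001 + 0.4757 - 0.7687 = 0.0071 dits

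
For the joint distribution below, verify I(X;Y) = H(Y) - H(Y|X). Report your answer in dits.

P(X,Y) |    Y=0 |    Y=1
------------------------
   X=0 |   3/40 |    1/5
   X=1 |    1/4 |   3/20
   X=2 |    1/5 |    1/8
I(X;Y) = 0.0215 dits

Mutual information has multiple equivalent forms:
- I(X;Y) = H(X) - H(X|Y)
- I(X;Y) = H(Y) - H(Y|X)
- I(X;Y) = H(X) + H(Y) - H(X,Y)

Computing all quantities:
H(X) = 0.4720, H(Y) = 0.3005, H(X,Y) = 0.7509
H(X|Y) = 0.4505, H(Y|X) = 0.2789

Verification:
H(X) - H(X|Y) = 0.4720 - 0.4505 = 0.0215
H(Y) - H(Y|X) = 0.3005 - 0.2789 = 0.0215
H(X) + H(Y) - H(X,Y) = 0.4720 + 0.3005 - 0.7509 = 0.0215

All forms give I(X;Y) = 0.0215 dits. ✓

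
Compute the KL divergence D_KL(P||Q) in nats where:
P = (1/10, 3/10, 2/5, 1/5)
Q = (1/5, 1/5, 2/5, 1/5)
0.0523 nats

KL divergence: D_KL(P||Q) = Σ p(x) log(p(x)/q(x))

Computing term by term:
  x=0: 1/10 × log_e[(1/10)/(1/5)] = 1/10 × -0.6931 = -0.0693
  x=1: 3/10 × log_e[(3/10)/(1/5)] = 3/10 × 0.4055 = 0.1216
  x=2: 2/5 × log_e[(2/5)/(2/5)] = 2/5 × 0.0000 = 0.0000
  x=3: 1/5 × log_e[(1/5)/(1/5)] = 1/5 × 0.0000 = 0.0000

D_KL(P||Q) = 0.0523 nats

Note: KL divergence is always non-negative and equals 0 iff P = Q.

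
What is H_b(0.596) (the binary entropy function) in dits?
0.2930 dits

The binary entropy function is:
H(p) = -p log(p) - (1-p) log(1-p)

H(0.596) = -0.596 × log_10(0.596) - 0.404 × log_10(0.404)
H(0.596) = 0.2930 dits

Note: Binary entropy is maximized at p=0.5 (H=1 bit) and minimized at p=0 or p=1 (H=0).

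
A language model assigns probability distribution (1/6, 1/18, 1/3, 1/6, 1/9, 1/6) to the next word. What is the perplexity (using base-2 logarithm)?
5.2952

Perplexity is 2^H (or exp(H) for natural log).

First, H = -Σ p log p = 2.4047 bits
Perplexity = 2^2.4047 = 5.2952

Interpretation: The model's uncertainty is equivalent to choosing uniformly among 5.3 options.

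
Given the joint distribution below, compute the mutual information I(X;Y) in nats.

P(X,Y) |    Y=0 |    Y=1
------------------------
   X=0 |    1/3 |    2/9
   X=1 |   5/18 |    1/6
0.0003 nats

Mutual information: I(X;Y) = H(X) + H(Y) - H(X,Y)

Marginals:
P(X) = (5/9, 4/9), H(X) = 0.6870 nats
P(Y) = (11/18, 7/18), H(Y) = 0.6682 nats

Joint entropy: H(X,Y) = 1.3549 nats

I(X;Y) = 0.6870 + 0.6682 - 1.3549 = 0.0003 nats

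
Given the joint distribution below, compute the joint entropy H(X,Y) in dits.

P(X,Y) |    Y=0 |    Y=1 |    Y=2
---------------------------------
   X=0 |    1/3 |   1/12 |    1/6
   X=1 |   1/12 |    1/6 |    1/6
0.7280 dits

Joint entropy is H(X,Y) = -Σ_{x,y} p(x,y) log p(x,y).

Summing over all non-zero entries:
H(X,Y) = -[1/3·log_10(1/3) + 1/12·log_10(1/12) + 1/6·log_10(1/6) + 1/12·log_10(1/12) + 1/6·log_10(1/6) + 1/6·log_10(1/6)]
H(X,Y) = 0.7280 dits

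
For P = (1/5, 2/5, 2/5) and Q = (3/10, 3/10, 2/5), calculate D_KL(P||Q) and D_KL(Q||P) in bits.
D_KL(P||Q) = 0.0490, D_KL(Q||P) = 0.0510

KL divergence is not symmetric: D_KL(P||Q) ≠ D_KL(Q||P) in general.

D_KL(P||Q) = 0.0490 bits
D_KL(Q||P) = 0.0510 bits

No, they are not equal!

This asymmetry is why KL divergence is not a true distance metric.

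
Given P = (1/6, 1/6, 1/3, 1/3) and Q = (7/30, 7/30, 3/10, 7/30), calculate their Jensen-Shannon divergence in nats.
0.0105 nats

Jensen-Shannon divergence is:
JSD(P||Q) = 0.5 × D_KL(P||M) + 0.5 × D_KL(Q||M)
where M = 0.5 × (P + Q) is the mixture distribution.

M = 0.5 × (1/6, 1/6, 1/3, 1/3) + 0.5 × (7/30, 7/30, 3/10, 7/30) = (1/5, 1/5, 0.316667, 0.283333)

D_KL(P||M) = 0.0105 nats
D_KL(Q||M) = 0.0104 nats

JSD(P||Q) = 0.5 × 0.0105 + 0.5 × 0.0104 = 0.0105 nats

Unlike KL divergence, JSD is symmetric and bounded: 0 ≤ JSD ≤ log(2).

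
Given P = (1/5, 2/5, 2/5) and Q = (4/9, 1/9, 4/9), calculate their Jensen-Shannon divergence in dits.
0.0294 dits

Jensen-Shannon divergence is:
JSD(P||Q) = 0.5 × D_KL(P||M) + 0.5 × D_KL(Q||M)
where M = 0.5 × (P + Q) is the mixture distribution.

M = 0.5 × (1/5, 2/5, 2/5) + 0.5 × (4/9, 1/9, 4/9) = (0.322222, 0.255556, 0.422222)

D_KL(P||M) = 0.0270 dits
D_KL(Q||M) = 0.0318 dits

JSD(P||Q) = 0.5 × 0.0270 + 0.5 × 0.0318 = 0.0294 dits

Unlike KL divergence, JSD is symmetric and bounded: 0 ≤ JSD ≤ log(2).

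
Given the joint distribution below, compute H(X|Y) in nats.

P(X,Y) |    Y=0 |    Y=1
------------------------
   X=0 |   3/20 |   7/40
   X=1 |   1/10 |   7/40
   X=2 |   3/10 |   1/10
1.0282 nats

Using the chain rule: H(X|Y) = H(X,Y) - H(Y)

First, compute H(X,Y) = 1.7163 nats

Marginal P(Y) = (11/20, 9/20)
H(Y) = 0.6881 nats

H(X|Y) = H(X,Y) - H(Y) = 1.7163 - 0.6881 = 1.0282 nats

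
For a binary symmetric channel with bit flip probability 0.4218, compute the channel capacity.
0.0177 bits

For a binary symmetric channel (BSC) with error probability p:
Capacity C = 1 - H(p) bits per symbol

where H(p) = -p log₂(p) - (1-p) log₂(1-p) is the binary entropy function.

H(0.4218) = 0.9823 bits
C = 1 - 0.9823 = 0.0177 bits per symbol

This means we can reliably transmit up to 0.0177 bits of information per channel use.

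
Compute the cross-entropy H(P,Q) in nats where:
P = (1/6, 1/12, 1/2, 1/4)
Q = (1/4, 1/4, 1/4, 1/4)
1.3863 nats

Cross-entropy: H(P,Q) = -Σ p(x) log q(x)

Alternatively: H(P,Q) = H(P) + D_KL(P||Q)
H(P) = 1.1988 nats
D_KL(P||Q) = 0.1874 nats

H(P,Q) = 1.1988 + 0.1874 = 1.3863 nats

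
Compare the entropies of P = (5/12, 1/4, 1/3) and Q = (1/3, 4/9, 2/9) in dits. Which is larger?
P

Computing entropies in dits:
H(P) = 0.4680
H(Q) = 0.4607

Distribution P has higher entropy.

Intuition: The distribution closer to uniform (more spread out) has higher entropy.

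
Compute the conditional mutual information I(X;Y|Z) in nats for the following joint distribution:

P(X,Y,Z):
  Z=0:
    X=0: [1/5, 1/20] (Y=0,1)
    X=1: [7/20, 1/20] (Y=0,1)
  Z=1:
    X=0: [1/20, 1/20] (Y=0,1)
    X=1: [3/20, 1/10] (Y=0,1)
0.0047 nats

Conditional mutual information: I(X;Y|Z) = H(X|Z) + H(Y|Z) - H(X,Y|Z)

H(Z) = 0.6474
H(X,Z) = 1.2899 → H(X|Z) = 0.6425
H(Y,Z) = 1.1655 → H(Y|Z) = 0.5181
H(X,Y,Z) = 1.8033 → H(X,Y|Z) = 1.1559

I(X;Y|Z) = 0.6425 + 0.5181 - 1.1559 = 0.0047 nats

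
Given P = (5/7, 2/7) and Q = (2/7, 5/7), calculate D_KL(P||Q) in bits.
0.5665 bits

KL divergence: D_KL(P||Q) = Σ p(x) log(p(x)/q(x))

Computing term by term:
  x=0: 5/7 × log_2[(5/7)/(2/7)] = 5/7 × 1.3219 = 0.9442
  x=1: 2/7 × log_2[(2/7)/(5/7)] = 2/7 × -1.3219 = -0.3777

D_KL(P||Q) = 0.5665 bits

Note: KL divergence is always non-negative and equals 0 iff P = Q.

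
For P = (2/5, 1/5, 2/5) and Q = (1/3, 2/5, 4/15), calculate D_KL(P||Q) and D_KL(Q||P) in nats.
D_KL(P||Q) = 0.0965, D_KL(Q||P) = 0.1084

KL divergence is not symmetric: D_KL(P||Q) ≠ D_KL(Q||P) in general.

D_KL(P||Q) = 0.0965 nats
D_KL(Q||P) = 0.1084 nats

No, they are not equal!

This asymmetry is why KL divergence is not a true distance metric.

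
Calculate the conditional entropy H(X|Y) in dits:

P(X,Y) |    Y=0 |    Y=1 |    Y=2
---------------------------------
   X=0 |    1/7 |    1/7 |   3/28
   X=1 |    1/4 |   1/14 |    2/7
0.2710 dits

Using the chain rule: H(X|Y) = H(X,Y) - H(Y)

First, compute H(X,Y) = 0.7332 dits

Marginal P(Y) = (11/28, 3/14, 11/28)
H(Y) = 0.4622 dits

H(X|Y) = H(X,Y) - H(Y) = 0.7332 - 0.4622 = 0.2710 dits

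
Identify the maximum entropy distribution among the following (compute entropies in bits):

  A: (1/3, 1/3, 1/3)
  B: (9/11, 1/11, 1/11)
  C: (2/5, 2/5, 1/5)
A

For a discrete distribution over n outcomes, entropy is maximized by the uniform distribution.

Computing entropies:
H(A) = 1.5850 bits
H(B) = 0.8659 bits
H(C) = 1.5219 bits

The uniform distribution (where all probabilities equal 1/3) achieves the maximum entropy of log_2(3) = 1.5850 bits.

Distribution A has the highest entropy.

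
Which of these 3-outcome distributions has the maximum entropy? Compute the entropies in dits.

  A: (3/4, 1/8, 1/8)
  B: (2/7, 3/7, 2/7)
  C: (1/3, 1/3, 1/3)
C

For a discrete distribution over n outcomes, entropy is maximized by the uniform distribution.

Computing entropies:
H(A) = 0.3195 dits
H(B) = 0.4686 dits
H(C) = 0.4771 dits

The uniform distribution (where all probabilities equal 1/3) achieves the maximum entropy of log_10(3) = 0.4771 dits.

Distribution C has the highest entropy.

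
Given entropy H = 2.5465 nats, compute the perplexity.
12.7624

Perplexity is e^H (or exp(H) for natural log).

H = 2.5465 nats
Perplexity = e^2.5465 = 12.7624

Interpretation: The model's uncertainty is equivalent to choosing uniformly among 12.8 options.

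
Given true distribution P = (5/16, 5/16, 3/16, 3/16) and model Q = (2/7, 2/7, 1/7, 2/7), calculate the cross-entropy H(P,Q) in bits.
1.9949 bits

Cross-entropy: H(P,Q) = -Σ p(x) log q(x)

Alternatively: H(P,Q) = H(P) + D_KL(P||Q)
H(P) = 1.9544 bits
D_KL(P||Q) = 0.0404 bits

H(P,Q) = 1.9544 + 0.0404 = 1.9949 bits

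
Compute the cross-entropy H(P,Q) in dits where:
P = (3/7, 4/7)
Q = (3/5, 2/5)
0.3225 dits

Cross-entropy: H(P,Q) = -Σ p(x) log q(x)

Alternatively: H(P,Q) = H(P) + D_KL(P||Q)
H(P) = 0.2966 dits
D_KL(P||Q) = 0.0259 dits

H(P,Q) = 0.2966 + 0.0259 = 0.3225 dits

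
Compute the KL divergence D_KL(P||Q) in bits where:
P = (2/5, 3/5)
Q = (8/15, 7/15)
0.0515 bits

KL divergence: D_KL(P||Q) = Σ p(x) log(p(x)/q(x))

Computing term by term:
  x=0: 2/5 × log_2[(2/5)/(8/15)] = 2/5 × -0.4150 = -0.1660
  x=1: 3/5 × log_2[(3/5)/(7/15)] = 3/5 × 0.3626 = 0.2175

D_KL(P||Q) = 0.0515 bits

Note: KL divergence is always non-negative and equals 0 iff P = Q.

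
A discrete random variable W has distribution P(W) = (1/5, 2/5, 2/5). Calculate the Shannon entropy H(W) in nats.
1.0549 nats

Shannon entropy is H(X) = -Σ p(x) log p(x).

For P = (1/5, 2/5, 2/5):
H = -1/5 × log_e(1/5) -2/5 × log_e(2/5) -2/5 × log_e(2/5)
H = 1.0549 nats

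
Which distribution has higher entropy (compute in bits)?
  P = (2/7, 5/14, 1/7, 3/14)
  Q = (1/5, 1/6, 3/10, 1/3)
Q

Computing entropies in bits:
H(P) = 1.9242
H(Q) = 1.9446

Distribution Q has higher entropy.

Intuition: The distribution closer to uniform (more spread out) has higher entropy.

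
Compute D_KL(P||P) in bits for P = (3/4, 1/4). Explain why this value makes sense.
0.0000 bits

KL divergence satisfies the Gibbs inequality: D_KL(P||Q) ≥ 0 for all distributions P, Q.

D_KL(P||Q) = Σ p(x) log(p(x)/q(x))
Each term is p(x) × log_2(p(x)/p(x)) = p(x) × log_2(1) = 0, so the sum is 0.
D_KL(P||Q) = 0.0000 bits

When P = Q, the KL divergence is exactly 0, as there is no 'divergence' between identical distributions.

This non-negativity is a fundamental property: relative entropy cannot be negative because it measures how different Q is from P.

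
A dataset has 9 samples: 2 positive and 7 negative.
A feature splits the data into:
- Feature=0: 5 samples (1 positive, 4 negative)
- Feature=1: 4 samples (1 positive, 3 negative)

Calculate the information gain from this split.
0.0026 bits

Information Gain = H(Y) - H(Y|Feature)

Before split:
P(positive) = 2/9 = 0.2222
H(Y) = 0.7642 bits

After split:
Feature=0: H = 0.7219 bits (weight = 5/9)
Feature=1: H = 0.8113 bits (weight = 4/9)
H(Y|Feature) = (5/9)×0.7219 + (4/9)×0.8113 = 0.7616 bits

Information Gain = 0.7642 - 0.7616 = 0.0026 bits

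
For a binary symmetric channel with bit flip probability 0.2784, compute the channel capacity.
0.1467 bits

For a binary symmetric channel (BSC) with error probability p:
Capacity C = 1 - H(p) bits per symbol

where H(p) = -p log₂(p) - (1-p) log₂(1-p) is the binary entropy function.

H(0.2784) = 0.8533 bits
C = 1 - 0.8533 = 0.1467 bits per symbol

This means we can reliably transmit up to 0.1467 bits of information per channel use.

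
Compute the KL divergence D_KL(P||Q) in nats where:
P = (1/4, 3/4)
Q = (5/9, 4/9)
0.1928 nats

KL divergence: D_KL(P||Q) = Σ p(x) log(p(x)/q(x))

Computing term by term:
  x=0: 1/4 × log_e[(1/4)/(5/9)] = 1/4 × -0.7985 = -0.1996
  x=1: 3/4 × log_e[(3/4)/(4/9)] = 3/4 × 0.5232 = 0.3924

D_KL(P||Q) = 0.1928 nats

Note: KL divergence is always non-negative and equals 0 iff P = Q.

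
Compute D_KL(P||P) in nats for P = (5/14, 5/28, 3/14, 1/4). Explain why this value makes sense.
0.0000 nats

KL divergence satisfies the Gibbs inequality: D_KL(P||Q) ≥ 0 for all distributions P, Q.

D_KL(P||Q) = Σ p(x) log(p(x)/q(x))
Each term is p(x) × log_e(p(x)/p(x)) = p(x) × log_e(1) = 0, so the sum is 0.
D_KL(P||Q) = 0.0000 nats

When P = Q, the KL divergence is exactly 0, as there is no 'divergence' between identical distributions.

This non-negativity is a fundamental property: relative entropy cannot be negative because it measures how different Q is from P.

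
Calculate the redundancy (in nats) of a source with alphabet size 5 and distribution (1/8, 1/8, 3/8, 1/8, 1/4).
0.1153 nats

Redundancy measures how far a source is from maximum entropy:
R = H_max - H(X)

Maximum entropy for 5 symbols: H_max = log_e(5) = 1.6094 nats
Actual entropy: H(X) = 1.4942 nats
Redundancy: R = 1.6094 - 1.4942 = 0.1153 nats

This redundancy represents potential for compression: the source could be compressed by 0.1153 nats per symbol.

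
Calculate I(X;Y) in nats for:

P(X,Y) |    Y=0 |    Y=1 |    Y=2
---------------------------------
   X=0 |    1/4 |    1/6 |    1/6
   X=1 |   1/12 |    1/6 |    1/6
0.0297 nats

Mutual information: I(X;Y) = H(X) + H(Y) - H(X,Y)

Marginals:
P(X) = (7/12, 5/12), H(X) = 0.6792 nats
P(Y) = (1/3, 1/3, 1/3), H(Y) = 1.0986 nats

Joint entropy: H(X,Y) = 1.7482 nats

I(X;Y) = 0.6792 + 1.0986 - 1.7482 = 0.0297 nats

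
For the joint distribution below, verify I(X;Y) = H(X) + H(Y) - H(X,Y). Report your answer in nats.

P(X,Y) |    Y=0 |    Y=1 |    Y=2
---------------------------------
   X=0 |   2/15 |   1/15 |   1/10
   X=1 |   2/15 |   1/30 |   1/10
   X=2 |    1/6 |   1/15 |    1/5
I(X;Y) = 0.0108 nats

Mutual information has multiple equivalent forms:
- I(X;Y) = H(X) - H(X|Y)
- I(X;Y) = H(Y) - H(Y|X)
- I(X;Y) = H(X) + H(Y) - H(X,Y)

Computing all quantities:
H(X) = 1.0760, H(Y) = 1.0275, H(X,Y) = 2.0928
H(X|Y) = 1.0653, H(Y|X) = 1.0168

Verification:
H(X) - H(X|Y) = 1.0760 - 1.0653 = 0.0108
H(Y) - H(Y|X) = 1.0275 - 1.0168 = 0.0108
H(X) + H(Y) - H(X,Y) = 1.0760 + 1.0275 - 2.0928 = 0.0108

All forms give I(X;Y) = 0.0108 nats. ✓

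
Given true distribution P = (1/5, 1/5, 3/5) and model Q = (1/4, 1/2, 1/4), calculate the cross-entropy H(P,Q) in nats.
1.2477 nats

Cross-entropy: H(P,Q) = -Σ p(x) log q(x)

Alternatively: H(P,Q) = H(P) + D_KL(P||Q)
H(P) = 0.9503 nats
D_KL(P||Q) = 0.2974 nats

H(P,Q) = 0.9503 + 0.2974 = 1.2477 nats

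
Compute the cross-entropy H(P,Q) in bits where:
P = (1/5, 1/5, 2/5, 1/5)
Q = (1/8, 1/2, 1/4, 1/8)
2.2000 bits

Cross-entropy: H(P,Q) = -Σ p(x) log q(x)

Alternatively: H(P,Q) = H(P) + D_KL(P||Q)
H(P) = 1.9219 bits
D_KL(P||Q) = 0.2781 bits

H(P,Q) = 1.9219 + 0.2781 = 2.2000 bits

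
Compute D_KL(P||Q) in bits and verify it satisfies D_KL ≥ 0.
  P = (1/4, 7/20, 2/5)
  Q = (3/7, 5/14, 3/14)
0.1556 bits

KL divergence satisfies the Gibbs inequality: D_KL(P||Q) ≥ 0 for all distributions P, Q.

D_KL(P||Q) = Σ p(x) log(p(x)/q(x))
Term by term:
  x=0: 1/4 × log_2[(1/4)/(3/7)] = -0.1944
  x=1: 7/20 × log_2[(7/20)/(5/14)] = -0.0102
  x=2: 2/5 × log_2[(2/5)/(3/14)] = 0.3602
D_KL(P||Q) = 0.1556 bits

D_KL(P||Q) = 0.1556 ≥ 0 ✓

This non-negativity is a fundamental property: relative entropy cannot be negative because it measures how different Q is from P.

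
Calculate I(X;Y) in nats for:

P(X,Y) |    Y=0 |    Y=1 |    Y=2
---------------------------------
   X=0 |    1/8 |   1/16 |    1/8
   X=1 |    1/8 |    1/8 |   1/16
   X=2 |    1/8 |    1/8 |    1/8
0.0235 nats

Mutual information: I(X;Y) = H(X) + H(Y) - H(X,Y)

Marginals:
P(X) = (5/16, 5/16, 3/8), H(X) = 1.0948 nats
P(Y) = (3/8, 5/16, 5/16), H(Y) = 1.0948 nats

Joint entropy: H(X,Y) = 2.1661 nats

I(X;Y) = 1.0948 + 1.0948 - 2.1661 = 0.0235 nats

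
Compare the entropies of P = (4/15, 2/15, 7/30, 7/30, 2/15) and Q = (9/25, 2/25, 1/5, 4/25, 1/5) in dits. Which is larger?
P

Computing entropies in dits:
H(P) = 0.6814
H(Q) = 0.6544

Distribution P has higher entropy.

Intuition: The distribution closer to uniform (more spread out) has higher entropy.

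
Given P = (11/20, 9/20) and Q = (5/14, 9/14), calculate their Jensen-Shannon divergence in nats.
0.0189 nats

Jensen-Shannon divergence is:
JSD(P||Q) = 0.5 × D_KL(P||M) + 0.5 × D_KL(Q||M)
where M = 0.5 × (P + Q) is the mixture distribution.

M = 0.5 × (11/20, 9/20) + 0.5 × (5/14, 9/14) = (0.453571, 0.546429)

D_KL(P||M) = 0.0187 nats
D_KL(Q||M) = 0.0191 nats

JSD(P||Q) = 0.5 × 0.0187 + 0.5 × 0.0191 = 0.0189 nats

Unlike KL divergence, JSD is symmetric and bounded: 0 ≤ JSD ≤ log(2).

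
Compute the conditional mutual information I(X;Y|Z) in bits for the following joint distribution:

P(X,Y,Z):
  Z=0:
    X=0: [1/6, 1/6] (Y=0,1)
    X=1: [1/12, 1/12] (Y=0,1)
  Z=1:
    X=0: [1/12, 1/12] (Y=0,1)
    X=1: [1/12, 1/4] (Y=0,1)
0.0221 bits

Conditional mutual information: I(X;Y|Z) = H(X|Z) + H(Y|Z) - H(X,Y|Z)

H(Z) = 1.0000
H(X,Z) = 1.9183 → H(X|Z) = 0.9183
H(Y,Z) = 1.9591 → H(Y|Z) = 0.9591
H(X,Y,Z) = 2.8554 → H(X,Y|Z) = 1.8554

I(X;Y|Z) = 0.9183 + 0.9591 - 1.8554 = 0.0221 bits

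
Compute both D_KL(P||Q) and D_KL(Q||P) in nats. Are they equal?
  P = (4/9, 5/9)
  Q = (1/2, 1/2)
D_KL(P||Q) = 0.0062, D_KL(Q||P) = 0.0062

KL divergence is not symmetric: D_KL(P||Q) ≠ D_KL(Q||P) in general.

D_KL(P||Q) = 0.0062 nats
D_KL(Q||P) = 0.0062 nats

In this case they happen to be equal (to 4 decimal places).

This asymmetry is why KL divergence is not a true distance metric.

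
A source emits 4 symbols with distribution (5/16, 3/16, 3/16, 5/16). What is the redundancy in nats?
0.0316 nats

Redundancy measures how far a source is from maximum entropy:
R = H_max - H(X)

Maximum entropy for 4 symbols: H_max = log_e(4) = 1.3863 nats
Actual entropy: H(X) = 1.3547 nats
Redundancy: R = 1.3863 - 1.3547 = 0.0316 nats

This redundancy represents potential for compression: the source could be compressed by 0.0316 nats per symbol.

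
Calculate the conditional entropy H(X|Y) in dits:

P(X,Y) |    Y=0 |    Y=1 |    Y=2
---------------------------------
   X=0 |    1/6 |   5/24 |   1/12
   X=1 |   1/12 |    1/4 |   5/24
0.2820 dits

Using the chain rule: H(X|Y) = H(X,Y) - H(Y)

First, compute H(X,Y) = 0.7439 dits

Marginal P(Y) = (1/4, 11/24, 7/24)
H(Y) = 0.4619 dits

H(X|Y) = H(X,Y) - H(Y) = 0.7439 - 0.4619 = 0.2820 dits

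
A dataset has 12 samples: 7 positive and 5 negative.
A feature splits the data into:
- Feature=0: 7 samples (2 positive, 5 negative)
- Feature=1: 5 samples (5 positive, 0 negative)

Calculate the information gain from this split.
0.4764 bits

Information Gain = H(Y) - H(Y|Feature)

Before split:
P(positive) = 7/12 = 0.5833
H(Y) = 0.9799 bits

After split:
Feature=0: H = 0.8631 bits (weight = 7/12)
Feature=1: H = 0.0000 bits (weight = 5/12)
H(Y|Feature) = (7/12)×0.8631 + (5/12)×0.0000 = 0.5035 bits

Information Gain = 0.9799 - 0.5035 = 0.4764 bits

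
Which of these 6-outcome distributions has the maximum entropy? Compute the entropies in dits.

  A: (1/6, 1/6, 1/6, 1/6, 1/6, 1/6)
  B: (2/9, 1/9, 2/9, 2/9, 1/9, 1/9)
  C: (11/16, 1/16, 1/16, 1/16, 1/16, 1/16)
A

For a discrete distribution over n outcomes, entropy is maximized by the uniform distribution.

Computing entropies:
H(A) = 0.7782 dits
H(B) = 0.7536 dits
H(C) = 0.4882 dits

The uniform distribution (where all probabilities equal 1/6) achieves the maximum entropy of log_10(6) = 0.7782 dits.

Distribution A has the highest entropy.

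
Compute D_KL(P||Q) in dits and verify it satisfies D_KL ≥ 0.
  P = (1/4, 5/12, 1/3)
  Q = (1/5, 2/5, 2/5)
0.0052 dits

KL divergence satisfies the Gibbs inequality: D_KL(P||Q) ≥ 0 for all distributions P, Q.

D_KL(P||Q) = Σ p(x) log(p(x)/q(x))
Term by term:
  x=0: 1/4 × log_10[(1/4)/(1/5)] = 0.0242
  x=1: 5/12 × log_10[(5/12)/(2/5)] = 0.0074
  x=2: 1/3 × log_10[(1/3)/(2/5)] = -0.0264
D_KL(P||Q) = 0.0052 dits

D_KL(P||Q) = 0.0052 ≥ 0 ✓

This non-negativity is a fundamental property: relative entropy cannot be negative because it measures how different Q is from P.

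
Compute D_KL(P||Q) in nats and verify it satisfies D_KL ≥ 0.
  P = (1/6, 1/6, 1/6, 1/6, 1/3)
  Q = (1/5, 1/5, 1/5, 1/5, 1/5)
0.0487 nats

KL divergence satisfies the Gibbs inequality: D_KL(P||Q) ≥ 0 for all distributions P, Q.

D_KL(P||Q) = Σ p(x) log(p(x)/q(x))
Term by term:
  x=0: 1/6 × log_e[(1/6)/(1/5)] = -0.0304
  x=1: 1/6 × log_e[(1/6)/(1/5)] = -0.0304
  x=2: 1/6 × log_e[(1/6)/(1/5)] = -0.0304
  x=3: 1/6 × log_e[(1/6)/(1/5)] = -0.0304
  x=4: 1/3 × log_e[(1/3)/(1/5)] = 0.1703
D_KL(P||Q) = 0.0487 nats

D_KL(P||Q) = 0.0487 ≥ 0 ✓

This non-negativity is a fundamental property: relative entropy cannot be negative because it measures how different Q is from P.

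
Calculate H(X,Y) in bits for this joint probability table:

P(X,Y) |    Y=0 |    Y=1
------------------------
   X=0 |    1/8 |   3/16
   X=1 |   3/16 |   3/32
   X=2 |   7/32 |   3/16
2.5333 bits

Joint entropy is H(X,Y) = -Σ_{x,y} p(x,y) log p(x,y).

Summing over all non-zero entries:
H(X,Y) = -[1/8·log_2(1/8) + 3/16·log_2(3/16) + 3/16·log_2(3/16) + 3/32·log_2(3/32) + 7/32·log_2(7/32) + 3/16·log_2(3/16)]
H(X,Y) = 2.5333 bits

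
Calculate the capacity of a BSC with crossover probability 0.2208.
0.2384 bits

For a binary symmetric channel (BSC) with error probability p:
Capacity C = 1 - H(p) bits per symbol

where H(p) = -p log₂(p) - (1-p) log₂(1-p) is the binary entropy function.

H(0.2208) = 0.7616 bits
C = 1 - 0.7616 = 0.2384 bits per symbol

This means we can reliably transmit up to 0.2384 bits of information per channel use.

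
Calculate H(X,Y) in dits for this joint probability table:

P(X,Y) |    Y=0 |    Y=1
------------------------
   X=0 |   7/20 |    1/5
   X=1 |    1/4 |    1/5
0.5897 dits

Joint entropy is H(X,Y) = -Σ_{x,y} p(x,y) log p(x,y).

Summing over all non-zero entries:
H(X,Y) = -[7/20·log_10(7/20) + 1/5·log_10(1/5) + 1/4·log_10(1/4) + 1/5·log_10(1/5)]
H(X,Y) = 0.5897 dits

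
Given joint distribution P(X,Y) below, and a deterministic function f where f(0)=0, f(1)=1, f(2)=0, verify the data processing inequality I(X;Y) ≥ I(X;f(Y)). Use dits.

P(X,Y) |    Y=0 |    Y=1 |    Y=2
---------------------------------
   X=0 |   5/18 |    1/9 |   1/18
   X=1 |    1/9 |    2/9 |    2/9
I(X;Y) = 0.0448, I(X;f(Y)) = 0.0055, inequality holds: 0.0448 ≥ 0.0055

Data Processing Inequality: For any Markov chain X → Y → Z, we have I(X;Y) ≥ I(X;Z).

Here Z = f(Y) is a deterministic function of Y, forming X → Y → Z.

Original I(X;Y) = 0.0448 dits

After applying f:
P(X,Z) where Z=f(Y):
- P(X,Z=0) = P(X,Y=0) + P(X,Y=2)
- P(X,Z=1) = P(X,Y=1)

I(X;Z) = I(X;f(Y)) = 0.0055 dits

Verification: 0.0448 ≥ 0.0055 ✓

Information cannot be created by processing; the function f can only lose information about X.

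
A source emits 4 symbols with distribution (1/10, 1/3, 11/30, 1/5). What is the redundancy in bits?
0.1444 bits

Redundancy measures how far a source is from maximum entropy:
R = H_max - H(X)

Maximum entropy for 4 symbols: H_max = log_2(4) = 2.0000 bits
Actual entropy: H(X) = 1.8556 bits
Redundancy: R = 2.0000 - 1.8556 = 0.1444 bits

This redundancy represents potential for compression: the source could be compressed by 0.1444 bits per symbol.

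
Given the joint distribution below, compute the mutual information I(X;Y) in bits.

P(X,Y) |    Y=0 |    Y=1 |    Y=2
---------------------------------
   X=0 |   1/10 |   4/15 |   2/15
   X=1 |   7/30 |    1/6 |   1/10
0.0598 bits

Mutual information: I(X;Y) = H(X) + H(Y) - H(X,Y)

Marginals:
P(X) = (1/2, 1/2), H(X) = 1.0000 bits
P(Y) = (1/3, 13/30, 7/30), H(Y) = 1.5410 bits

Joint entropy: H(X,Y) = 2.4812 bits

I(X;Y) = 1.0000 + 1.5410 - 2.4812 = 0.0598 bits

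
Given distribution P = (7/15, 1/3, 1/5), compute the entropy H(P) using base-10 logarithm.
0.4533 dits

Shannon entropy is H(X) = -Σ p(x) log p(x).

For P = (7/15, 1/3, 1/5):
H = -7/15 × log_10(7/15) -1/3 × log_10(1/3) -1/5 × log_10(1/5)
H = 0.4533 dits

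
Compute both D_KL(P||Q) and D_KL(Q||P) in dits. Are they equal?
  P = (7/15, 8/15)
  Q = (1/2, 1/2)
D_KL(P||Q) = 0.0010, D_KL(Q||P) = 0.0010

KL divergence is not symmetric: D_KL(P||Q) ≠ D_KL(Q||P) in general.

D_KL(P||Q) = 0.0010 dits
D_KL(Q||P) = 0.0010 dits

In this case they happen to be equal (to 4 decimal places).

This asymmetry is why KL divergence is not a true distance metric.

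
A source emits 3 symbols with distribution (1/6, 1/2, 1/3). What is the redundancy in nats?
0.0872 nats

Redundancy measures how far a source is from maximum entropy:
R = H_max - H(X)

Maximum entropy for 3 symbols: H_max = log_e(3) = 1.0986 nats
Actual entropy: H(X) = 1.0114 nats
Redundancy: R = 1.0986 - 1.0114 = 0.0872 nats

This redundancy represents potential for compression: the source could be compressed by 0.0872 nats per symbol.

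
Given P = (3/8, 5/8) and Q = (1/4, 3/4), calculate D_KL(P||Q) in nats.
0.0381 nats

KL divergence: D_KL(P||Q) = Σ p(x) log(p(x)/q(x))

Computing term by term:
  x=0: 3/8 × log_e[(3/8)/(1/4)] = 3/8 × 0.4055 = 0.1520
  x=1: 5/8 × log_e[(5/8)/(3/4)] = 5/8 × -0.1823 = -0.1140

D_KL(P||Q) = 0.0381 nats

Note: KL divergence is always non-negative and equals 0 iff P = Q.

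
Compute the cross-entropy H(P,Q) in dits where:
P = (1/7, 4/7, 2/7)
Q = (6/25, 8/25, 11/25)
0.4732 dits

Cross-entropy: H(P,Q) = -Σ p(x) log q(x)

Alternatively: H(P,Q) = H(P) + D_KL(P||Q)
H(P) = 0.4151 dits
D_KL(P||Q) = 0.0581 dits

H(P,Q) = 0.4151 + 0.0581 = 0.4732 dits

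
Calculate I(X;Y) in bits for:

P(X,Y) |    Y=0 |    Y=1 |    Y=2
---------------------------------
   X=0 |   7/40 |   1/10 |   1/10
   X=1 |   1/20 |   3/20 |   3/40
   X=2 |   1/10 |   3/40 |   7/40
0.0931 bits

Mutual information: I(X;Y) = H(X) + H(Y) - H(X,Y)

Marginals:
P(X) = (3/8, 11/40, 7/20), H(X) = 1.5729 bits
P(Y) = (13/40, 13/40, 7/20), H(Y) = 1.5841 bits

Joint entropy: H(X,Y) = 3.0639 bits

I(X;Y) = 1.5729 + 1.5841 - 3.0639 = 0.0931 bits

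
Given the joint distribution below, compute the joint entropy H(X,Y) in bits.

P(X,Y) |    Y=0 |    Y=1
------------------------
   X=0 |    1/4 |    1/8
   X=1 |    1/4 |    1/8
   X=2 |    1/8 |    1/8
2.5000 bits

Joint entropy is H(X,Y) = -Σ_{x,y} p(x,y) log p(x,y).

Summing over all non-zero entries:
H(X,Y) = -[1/4·log_2(1/4) + 1/8·log_2(1/8) + 1/4·log_2(1/4) + 1/8·log_2(1/8) + 1/8·log_2(1/8) + 1/8·log_2(1/8)]
H(X,Y) = 2.5000 bits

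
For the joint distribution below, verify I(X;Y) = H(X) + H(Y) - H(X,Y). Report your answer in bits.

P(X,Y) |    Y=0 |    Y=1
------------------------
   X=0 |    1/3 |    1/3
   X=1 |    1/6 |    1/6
I(X;Y) = 0.0000 bits

Mutual information has multiple equivalent forms:
- I(X;Y) = H(X) - H(X|Y)
- I(X;Y) = H(Y) - H(Y|X)
- I(X;Y) = H(X) + H(Y) - H(X,Y)

Computing all quantities:
H(X) = 0.9183, H(Y) = 1.0000, H(X,Y) = 1.9183
H(X|Y) = 0.9183, H(Y|X) = 1.0000

Verification:
H(X) - H(X|Y) = 0.9183 - 0.9183 = 0.0000
H(Y) - H(Y|X) = 1.0000 - 1.0000 = 0.0000
H(X) + H(Y) - H(X,Y) = 0.9183 + 1.0000 - 1.9183 = 0.0000

All forms give I(X;Y) = 0.0000 bits. ✓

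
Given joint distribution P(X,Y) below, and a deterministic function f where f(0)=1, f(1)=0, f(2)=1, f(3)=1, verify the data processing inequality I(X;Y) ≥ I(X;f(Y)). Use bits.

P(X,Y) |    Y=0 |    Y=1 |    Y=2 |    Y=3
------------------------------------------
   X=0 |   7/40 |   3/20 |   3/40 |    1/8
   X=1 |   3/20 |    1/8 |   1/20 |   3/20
I(X;Y) = 0.0065, I(X;f(Y)) = 0.0005, inequality holds: 0.0065 ≥ 0.0005

Data Processing Inequality: For any Markov chain X → Y → Z, we have I(X;Y) ≥ I(X;Z).

Here Z = f(Y) is a deterministic function of Y, forming X → Y → Z.

Original I(X;Y) = 0.0065 bits

After applying f:
P(X,Z) where Z=f(Y):
- P(X,Z=0) = P(X,Y=1)
- P(X,Z=1) = P(X,Y=0) + P(X,Y=2) + P(X,Y=3)

I(X;Z) = I(X;f(Y)) = 0.0005 bits

Verification: 0.0065 ≥ 0.0005 ✓

Information cannot be created by processing; the function f can only lose information about X.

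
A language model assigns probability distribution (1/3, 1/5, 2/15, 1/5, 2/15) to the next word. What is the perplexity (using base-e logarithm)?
4.6987

Perplexity is e^H (or exp(H) for natural log).

First, H = -Σ p log p = 1.5473 nats
Perplexity = e^1.5473 = 4.6987

Interpretation: The model's uncertainty is equivalent to choosing uniformly among 4.7 options.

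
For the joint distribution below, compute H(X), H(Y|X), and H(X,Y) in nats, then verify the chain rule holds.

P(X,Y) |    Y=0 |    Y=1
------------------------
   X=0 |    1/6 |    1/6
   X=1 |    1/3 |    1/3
H(X,Y) = 1.3297, H(X) = 0.6365, H(Y|X) = 0.6931 (all in nats)

Chain rule: H(X,Y) = H(X) + H(Y|X)

Left side — joint entropy directly:
H(X,Y) = -Σ p(x,y) log p(x,y) = 1.3297 nats

Right side — compute H(Y|X) from the conditional distributions:
P(X) = (1/3, 2/3), so H(X) = 0.6365 nats
H(Y|X) = Σ_x P(X=x) · H(Y|X=x):
  P(Y|X=0) = (1/2, 1/2), H(Y|X=0) = 0.6931, weight P(X=0) = 1/3
  P(Y|X=1) = (1/2, 1/2), H(Y|X=1) = 0.6931, weight P(X=1) = 2/3
H(Y|X) = 0.6931 nats

H(X) + H(Y|X) = 0.6365 + 0.6931 = 1.3297 nats

Both sides equal 1.3297 nats. ✓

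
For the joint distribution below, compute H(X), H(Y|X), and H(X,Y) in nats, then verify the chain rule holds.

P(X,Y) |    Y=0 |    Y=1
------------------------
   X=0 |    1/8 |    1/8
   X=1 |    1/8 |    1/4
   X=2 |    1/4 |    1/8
H(X,Y) = 1.7329, H(X) = 1.0822, H(Y|X) = 0.6507 (all in nats)

Chain rule: H(X,Y) = H(X) + H(Y|X)

Left side — joint entropy directly:
H(X,Y) = -Σ p(x,y) log p(x,y) = 1.7329 nats

Right side — compute H(Y|X) from the conditional distributions:
P(X) = (1/4, 3/8, 3/8), so H(X) = 1.0822 nats
H(Y|X) = Σ_x P(X=x) · H(Y|X=x):
  P(Y|X=0) = (1/2, 1/2), H(Y|X=0) = 0.6931, weight P(X=0) = 1/4
  P(Y|X=1) = (1/3, 2/3), H(Y|X=1) = 0.6365, weight P(X=1) = 3/8
  P(Y|X=2) = (2/3, 1/3), H(Y|X=2) = 0.6365, weight P(X=2) = 3/8
H(Y|X) = 0.6507 nats

H(X) + H(Y|X) = 1.0822 + 0.6507 = 1.7329 nats

Both sides equal 1.7329 nats. ✓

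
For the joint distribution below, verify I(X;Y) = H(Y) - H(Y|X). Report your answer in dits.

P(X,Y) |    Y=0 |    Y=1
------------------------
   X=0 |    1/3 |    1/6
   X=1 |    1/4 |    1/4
I(X;Y) = 0.0062 dits

Mutual information has multiple equivalent forms:
- I(X;Y) = H(X) - H(X|Y)
- I(X;Y) = H(Y) - H(Y|X)
- I(X;Y) = H(X) + H(Y) - H(X,Y)

Computing all quantities:
H(X) = 0.3010, H(Y) = 0.2950, H(X,Y) = 0.5898
H(X|Y) = 0.2948, H(Y|X) = 0.2887

Verification:
H(X) - H(X|Y) = 0.3010 - 0.2948 = 0.0062
H(Y) - H(Y|X) = 0.2950 - 0.2887 = 0.0062
H(X) + H(Y) - H(X,Y) = 0.3010 + 0.2950 - 0.5898 = 0.0062

All forms give I(X;Y) = 0.0062 dits. ✓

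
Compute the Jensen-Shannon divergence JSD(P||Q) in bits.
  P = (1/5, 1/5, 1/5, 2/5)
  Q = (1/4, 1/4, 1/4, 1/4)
0.0186 bits

Jensen-Shannon divergence is:
JSD(P||Q) = 0.5 × D_KL(P||M) + 0.5 × D_KL(Q||M)
where M = 0.5 × (P + Q) is the mixture distribution.

M = 0.5 × (1/5, 1/5, 1/5, 2/5) + 0.5 × (1/4, 1/4, 1/4, 1/4) = (9/40, 9/40, 9/40, 13/40)

D_KL(P||M) = 0.0179 bits
D_KL(Q||M) = 0.0194 bits

JSD(P||Q) = 0.5 × 0.0179 + 0.5 × 0.0194 = 0.0186 bits

Unlike KL divergence, JSD is symmetric and bounded: 0 ≤ JSD ≤ log(2).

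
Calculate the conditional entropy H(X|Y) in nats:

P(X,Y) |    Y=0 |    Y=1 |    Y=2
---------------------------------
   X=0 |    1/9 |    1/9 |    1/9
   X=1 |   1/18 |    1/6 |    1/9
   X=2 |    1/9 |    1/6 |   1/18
1.0670 nats

Using the chain rule: H(X|Y) = H(X,Y) - H(Y)

First, compute H(X,Y) = 2.1391 nats

Marginal P(Y) = (5/18, 4/9, 5/18)
H(Y) = 1.0720 nats

H(X|Y) = H(X,Y) - H(Y) = 2.1391 - 1.0720 = 1.0670 nats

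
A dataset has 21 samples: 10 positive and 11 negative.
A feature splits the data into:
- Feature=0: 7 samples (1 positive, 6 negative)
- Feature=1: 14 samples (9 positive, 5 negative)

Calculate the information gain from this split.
0.1743 bits

Information Gain = H(Y) - H(Y|Feature)

Before split:
P(positive) = 10/21 = 0.4762
H(Y) = 0.9984 bits

After split:
Feature=0: H = 0.5917 bits (weight = 7/21)
Feature=1: H = 0.9403 bits (weight = 14/21)
H(Y|Feature) = (7/21)×0.5917 + (14/21)×0.9403 = 0.8241 bits

Information Gain = 0.9984 - 0.8241 = 0.1743 bits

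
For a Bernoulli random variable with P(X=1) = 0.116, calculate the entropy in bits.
0.5178 bits

The binary entropy function is:
H(p) = -p log(p) - (1-p) log(1-p)

H(0.116) = -0.116 × log_2(0.116) - 0.884 × log_2(0.884)
H(0.116) = 0.5178 bits

Note: Binary entropy is maximized at p=0.5 (H=1 bit) and minimized at p=0 or p=1 (H=0).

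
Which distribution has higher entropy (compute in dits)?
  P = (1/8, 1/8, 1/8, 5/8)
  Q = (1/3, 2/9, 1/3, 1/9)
Q

Computing entropies in dits:
H(P) = 0.4662
H(Q) = 0.5693

Distribution Q has higher entropy.

Intuition: The distribution closer to uniform (more spread out) has higher entropy.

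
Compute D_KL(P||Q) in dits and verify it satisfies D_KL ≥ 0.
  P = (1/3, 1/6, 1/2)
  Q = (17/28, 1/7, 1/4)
0.0749 dits

KL divergence satisfies the Gibbs inequality: D_KL(P||Q) ≥ 0 for all distributions P, Q.

D_KL(P||Q) = Σ p(x) log(p(x)/q(x))
Term by term:
  x=0: 1/3 × log_10[(1/3)/(17/28)] = -0.0868
  x=1: 1/6 × log_10[(1/6)/(1/7)] = 0.0112
  x=2: 1/2 × log_10[(1/2)/(1/4)] = 0.1505
D_KL(P||Q) = 0.0749 dits

D_KL(P||Q) = 0.0749 ≥ 0 ✓

This non-negativity is a fundamental property: relative entropy cannot be negative because it measures how different Q is from P.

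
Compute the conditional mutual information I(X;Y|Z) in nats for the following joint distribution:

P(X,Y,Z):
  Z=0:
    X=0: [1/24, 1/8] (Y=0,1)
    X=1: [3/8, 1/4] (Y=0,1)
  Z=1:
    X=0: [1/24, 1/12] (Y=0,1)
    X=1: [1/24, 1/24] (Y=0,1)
0.0362 nats

Conditional mutual information: I(X;Y|Z) = H(X|Z) + H(Y|Z) - H(X,Y|Z)

H(Z) = 0.5117
H(X,Z) = 1.0594 → H(X|Z) = 0.5476
H(Y,Z) = 1.1996 → H(Y|Z) = 0.6879
H(X,Y,Z) = 1.7111 → H(X,Y|Z) = 1.1993

I(X;Y|Z) = 0.5476 + 0.6879 - 1.1993 = 0.0362 nats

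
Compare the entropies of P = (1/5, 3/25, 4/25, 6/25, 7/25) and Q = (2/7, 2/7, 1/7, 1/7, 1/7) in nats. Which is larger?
P

Computing entropies in nats:
H(P) = 1.5685
H(Q) = 1.5498

Distribution P has higher entropy.

Intuition: The distribution closer to uniform (more spread out) has higher entropy.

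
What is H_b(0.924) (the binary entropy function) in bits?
0.3879 bits

The binary entropy function is:
H(p) = -p log(p) - (1-p) log(1-p)

H(0.924) = -0.924 × log_2(0.924) - 0.076 × log_2(0.076)
H(0.924) = 0.3879 bits

Note: Binary entropy is maximized at p=0.5 (H=1 bit) and minimized at p=0 or p=1 (H=0).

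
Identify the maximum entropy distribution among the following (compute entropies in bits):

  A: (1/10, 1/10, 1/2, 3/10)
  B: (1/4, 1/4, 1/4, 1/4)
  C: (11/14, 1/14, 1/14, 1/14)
B

For a discrete distribution over n outcomes, entropy is maximized by the uniform distribution.

Computing entropies:
H(A) = 1.6855 bits
H(B) = 2.0000 bits
H(C) = 1.0892 bits

The uniform distribution (where all probabilities equal 1/4) achieves the maximum entropy of log_2(4) = 2.0000 bits.

Distribution B has the highest entropy.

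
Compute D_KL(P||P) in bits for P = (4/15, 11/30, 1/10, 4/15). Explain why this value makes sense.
0.0000 bits

KL divergence satisfies the Gibbs inequality: D_KL(P||Q) ≥ 0 for all distributions P, Q.

D_KL(P||Q) = Σ p(x) log(p(x)/q(x))
Each term is p(x) × log_2(p(x)/p(x)) = p(x) × log_2(1) = 0, so the sum is 0.
D_KL(P||Q) = 0.0000 bits

When P = Q, the KL divergence is exactly 0, as there is no 'divergence' between identical distributions.

This non-negativity is a fundamental property: relative entropy cannot be negative because it measures how different Q is from P.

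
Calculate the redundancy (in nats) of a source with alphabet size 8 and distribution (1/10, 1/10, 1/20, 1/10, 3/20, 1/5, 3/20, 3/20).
0.0633 nats

Redundancy measures how far a source is from maximum entropy:
R = H_max - H(X)

Maximum entropy for 8 symbols: H_max = log_e(8) = 2.0794 nats
Actual entropy: H(X) = 2.0162 nats
Redundancy: R = 2.0794 - 2.0162 = 0.0633 nats

This redundancy represents potential for compression: the source could be compressed by 0.0633 nats per symbol.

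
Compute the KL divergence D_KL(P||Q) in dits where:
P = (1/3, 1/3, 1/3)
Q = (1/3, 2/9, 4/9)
0.0171 dits

KL divergence: D_KL(P||Q) = Σ p(x) log(p(x)/q(x))

Computing term by term:
  x=0: 1/3 × log_10[(1/3)/(1/3)] = 1/3 × 0.0000 = 0.0000
  x=1: 1/3 × log_10[(1/3)/(2/9)] = 1/3 × 0.1761 = 0.0587
  x=2: 1/3 × log_10[(1/3)/(4/9)] = 1/3 × -0.1249 = -0.0416

D_KL(P||Q) = 0.0171 dits

Note: KL divergence is always non-negative and equals 0 iff P = Q.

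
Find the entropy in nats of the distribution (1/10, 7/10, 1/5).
0.8018 nats

Shannon entropy is H(X) = -Σ p(x) log p(x).

For P = (1/10, 7/10, 1/5):
H = -1/10 × log_e(1/10) -7/10 × log_e(7/10) -1/5 × log_e(1/5)
H = 0.8018 nats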